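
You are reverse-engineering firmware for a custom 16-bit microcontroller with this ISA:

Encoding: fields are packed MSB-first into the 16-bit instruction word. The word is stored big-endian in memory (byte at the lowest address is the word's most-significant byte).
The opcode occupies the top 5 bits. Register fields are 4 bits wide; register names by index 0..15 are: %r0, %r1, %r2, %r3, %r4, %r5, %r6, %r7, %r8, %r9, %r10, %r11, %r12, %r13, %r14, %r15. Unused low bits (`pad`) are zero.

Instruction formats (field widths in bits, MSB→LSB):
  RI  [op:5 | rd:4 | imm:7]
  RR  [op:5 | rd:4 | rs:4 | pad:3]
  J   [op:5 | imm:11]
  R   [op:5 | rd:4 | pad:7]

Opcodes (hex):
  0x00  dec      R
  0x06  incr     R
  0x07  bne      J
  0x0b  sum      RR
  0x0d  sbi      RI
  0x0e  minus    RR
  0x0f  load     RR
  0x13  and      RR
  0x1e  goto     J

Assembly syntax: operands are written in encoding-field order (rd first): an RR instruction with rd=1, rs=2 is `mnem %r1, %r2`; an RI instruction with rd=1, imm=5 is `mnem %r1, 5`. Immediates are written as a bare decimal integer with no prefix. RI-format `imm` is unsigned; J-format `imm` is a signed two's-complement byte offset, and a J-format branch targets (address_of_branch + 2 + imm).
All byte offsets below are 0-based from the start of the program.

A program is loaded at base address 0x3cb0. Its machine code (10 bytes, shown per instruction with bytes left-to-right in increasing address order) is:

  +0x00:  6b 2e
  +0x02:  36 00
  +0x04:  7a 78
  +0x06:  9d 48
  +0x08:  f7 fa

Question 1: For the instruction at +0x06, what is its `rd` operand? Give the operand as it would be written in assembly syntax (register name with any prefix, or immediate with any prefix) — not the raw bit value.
@+06  big-endian(9d 48) = 0x9d48
  op=0x9d48>>11=0x13 ⇒ and (RR)
  rd: (w>>7)&0xf=0xa → %r10
  rs: (w>>3)&0xf=0x9 → %r9

%r10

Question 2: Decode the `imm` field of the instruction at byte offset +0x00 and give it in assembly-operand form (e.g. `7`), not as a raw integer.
[00] 6b 2e → 0x6b2e
  top 5b → 0xd → sbi [RI]
  rd: (w>>7)&0xf=0x6 → %r6
  imm: (w>>0)&0x7f=0x2e → 46

46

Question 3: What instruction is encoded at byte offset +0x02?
incr %r12

[02] 36 00 → 0x3600
  opcode bits[15:11]=0x6: incr/R
  rd: (w>>7)&0xf=0xc → %r12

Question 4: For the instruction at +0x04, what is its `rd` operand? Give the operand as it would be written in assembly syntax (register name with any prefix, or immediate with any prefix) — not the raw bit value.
+0x04: 7a 78 ⇒ word 0x7a78 (big)
  op=0x7a78>>11=0xf ⇒ load (RR)
  rd: (w>>7)&0xf=0x4 → %r4
  rs: (w>>3)&0xf=0xf → %r15

%r4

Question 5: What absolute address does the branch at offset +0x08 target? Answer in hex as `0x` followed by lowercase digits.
[08] f7 fa → 0xf7fa
  op=0xf7fa>>11=0x1e ⇒ goto (J)
  imm: (w>>0)&0x7ff=0x7fa (s11→-6) → -6
  target = base 0x3cb0 + off 0x08 + 2 + imm -6 = 0x3cb4

0x3cb4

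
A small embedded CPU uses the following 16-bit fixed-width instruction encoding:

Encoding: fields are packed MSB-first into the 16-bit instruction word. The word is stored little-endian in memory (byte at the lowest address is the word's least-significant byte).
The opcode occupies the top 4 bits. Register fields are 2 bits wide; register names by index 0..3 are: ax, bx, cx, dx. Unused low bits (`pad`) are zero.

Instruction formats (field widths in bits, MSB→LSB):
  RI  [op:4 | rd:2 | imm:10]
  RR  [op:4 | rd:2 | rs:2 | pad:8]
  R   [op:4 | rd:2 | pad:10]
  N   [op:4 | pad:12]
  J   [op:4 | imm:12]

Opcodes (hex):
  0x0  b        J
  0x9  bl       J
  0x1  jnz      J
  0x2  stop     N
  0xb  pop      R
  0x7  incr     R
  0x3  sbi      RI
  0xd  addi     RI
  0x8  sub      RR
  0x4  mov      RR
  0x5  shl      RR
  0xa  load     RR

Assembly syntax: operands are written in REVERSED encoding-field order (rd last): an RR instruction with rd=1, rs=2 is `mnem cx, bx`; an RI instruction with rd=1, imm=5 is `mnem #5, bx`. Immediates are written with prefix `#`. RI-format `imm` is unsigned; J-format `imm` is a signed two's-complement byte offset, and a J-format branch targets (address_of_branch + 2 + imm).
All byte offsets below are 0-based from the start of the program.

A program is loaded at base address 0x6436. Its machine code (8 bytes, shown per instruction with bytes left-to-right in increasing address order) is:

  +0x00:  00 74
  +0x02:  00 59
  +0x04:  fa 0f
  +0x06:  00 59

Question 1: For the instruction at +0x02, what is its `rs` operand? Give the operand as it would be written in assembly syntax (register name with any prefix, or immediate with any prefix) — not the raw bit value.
[02] 00 59 → 0x5900
  op=0x5900>>12=0x5 ⇒ shl (RR)
  [11:10] rd=2 = cx
  [9:8] rs=1 = bx

bx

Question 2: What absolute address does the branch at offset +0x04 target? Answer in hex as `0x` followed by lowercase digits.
@+04  little-endian(fa 0f) = 0x0ffa
  top 4b → 0x0 → b [J]
  [11:0] imm=4090 (s12→-6) = #-6
  target = base 0x6436 + off 0x04 + 2 + imm -6 = 0x6436

0x6436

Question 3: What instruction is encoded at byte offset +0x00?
incr bx

[00] 00 74 → 0x7400
  opcode bits[15:12]=0x7: incr/R
  rd: (w>>10)&0x3=0x1 → bx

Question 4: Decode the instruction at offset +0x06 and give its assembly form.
@+06  little-endian(00 59) = 0x5900
  opcode bits[15:12]=0x5: shl/RR
  rd@[11:10]=0x2 ⇒ cx
  rs@[9:8]=0x1 ⇒ bx

shl bx, cx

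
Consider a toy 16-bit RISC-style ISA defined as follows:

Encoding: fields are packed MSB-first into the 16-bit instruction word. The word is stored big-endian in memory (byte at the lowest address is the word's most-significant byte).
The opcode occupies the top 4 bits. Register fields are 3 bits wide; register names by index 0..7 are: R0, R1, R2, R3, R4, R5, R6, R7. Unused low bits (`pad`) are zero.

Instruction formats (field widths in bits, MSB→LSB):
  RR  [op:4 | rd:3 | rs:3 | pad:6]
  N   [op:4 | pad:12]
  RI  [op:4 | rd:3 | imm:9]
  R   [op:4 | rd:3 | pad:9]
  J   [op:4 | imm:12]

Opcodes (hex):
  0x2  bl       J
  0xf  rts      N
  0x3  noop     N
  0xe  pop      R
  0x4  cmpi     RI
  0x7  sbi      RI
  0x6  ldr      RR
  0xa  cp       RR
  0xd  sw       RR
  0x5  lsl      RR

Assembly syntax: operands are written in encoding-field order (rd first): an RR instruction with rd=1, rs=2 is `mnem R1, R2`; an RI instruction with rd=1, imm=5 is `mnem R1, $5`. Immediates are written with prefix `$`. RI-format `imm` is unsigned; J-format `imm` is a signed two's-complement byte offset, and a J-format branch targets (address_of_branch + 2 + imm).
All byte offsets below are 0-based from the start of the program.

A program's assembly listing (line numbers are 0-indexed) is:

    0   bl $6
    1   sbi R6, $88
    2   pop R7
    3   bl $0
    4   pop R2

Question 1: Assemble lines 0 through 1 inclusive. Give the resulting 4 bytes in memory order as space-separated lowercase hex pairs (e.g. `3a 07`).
L0: bl op=0x2:4|imm=6:12 ⇒ 0x2006 ⇒ big 20 06
L1: sbi op=0x7:4|rd=6:3|imm=88:9 ⇒ 0x7c58 ⇒ big 7c 58

20 06 7c 58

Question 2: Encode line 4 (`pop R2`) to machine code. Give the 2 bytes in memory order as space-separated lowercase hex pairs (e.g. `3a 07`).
e4 00

4. pop fields op=0xe:4|rd=2:3|pad=0:9 → word e400h → e4 00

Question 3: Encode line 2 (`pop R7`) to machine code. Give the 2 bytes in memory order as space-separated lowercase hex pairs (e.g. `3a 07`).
2. pop fields op=0xe:4|rd=7:3|pad=0:9 → word ee00h → ee 00

ee 00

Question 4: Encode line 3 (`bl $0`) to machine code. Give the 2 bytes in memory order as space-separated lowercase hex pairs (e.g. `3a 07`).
20 00

L3: bl op=0x2:4|imm=0:12 ⇒ 0x2000 ⇒ big 20 00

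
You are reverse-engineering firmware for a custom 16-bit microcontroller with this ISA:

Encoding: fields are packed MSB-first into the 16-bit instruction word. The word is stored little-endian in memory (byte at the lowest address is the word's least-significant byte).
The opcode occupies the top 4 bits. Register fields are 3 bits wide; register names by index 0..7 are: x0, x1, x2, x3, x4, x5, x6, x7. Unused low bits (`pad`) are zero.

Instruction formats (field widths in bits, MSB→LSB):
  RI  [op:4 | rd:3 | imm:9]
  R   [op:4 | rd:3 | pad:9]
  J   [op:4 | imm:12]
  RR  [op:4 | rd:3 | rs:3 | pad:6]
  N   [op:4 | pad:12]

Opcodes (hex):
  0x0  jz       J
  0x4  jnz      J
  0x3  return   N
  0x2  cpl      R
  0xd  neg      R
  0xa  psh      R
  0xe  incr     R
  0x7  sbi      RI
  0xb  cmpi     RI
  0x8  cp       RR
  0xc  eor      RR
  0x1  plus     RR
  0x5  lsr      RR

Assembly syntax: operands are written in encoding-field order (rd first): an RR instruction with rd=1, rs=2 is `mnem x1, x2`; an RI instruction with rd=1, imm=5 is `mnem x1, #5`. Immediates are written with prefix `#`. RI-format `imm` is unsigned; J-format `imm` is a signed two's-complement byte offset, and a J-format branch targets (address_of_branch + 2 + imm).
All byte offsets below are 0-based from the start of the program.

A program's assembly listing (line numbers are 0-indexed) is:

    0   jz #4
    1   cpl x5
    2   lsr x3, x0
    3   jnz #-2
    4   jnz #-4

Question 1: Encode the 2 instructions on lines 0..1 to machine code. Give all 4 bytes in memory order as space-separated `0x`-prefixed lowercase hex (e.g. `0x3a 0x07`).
0x04 0x00 0x00 0x2a

line 0 (jz): pack op=0x0:4|imm=4:12 = 0x0004; little→ 04 00
line 1 (cpl): pack op=0x2:4|rd=5:3|pad=0:9 = 0x2a00; little→ 00 2a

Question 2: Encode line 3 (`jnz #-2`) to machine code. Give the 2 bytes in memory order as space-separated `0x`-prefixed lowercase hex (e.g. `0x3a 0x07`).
0xfe 0x4f

line 3 (jnz): pack op=0x4:4|imm=-2:12 = 0x4ffe; little→ fe 4f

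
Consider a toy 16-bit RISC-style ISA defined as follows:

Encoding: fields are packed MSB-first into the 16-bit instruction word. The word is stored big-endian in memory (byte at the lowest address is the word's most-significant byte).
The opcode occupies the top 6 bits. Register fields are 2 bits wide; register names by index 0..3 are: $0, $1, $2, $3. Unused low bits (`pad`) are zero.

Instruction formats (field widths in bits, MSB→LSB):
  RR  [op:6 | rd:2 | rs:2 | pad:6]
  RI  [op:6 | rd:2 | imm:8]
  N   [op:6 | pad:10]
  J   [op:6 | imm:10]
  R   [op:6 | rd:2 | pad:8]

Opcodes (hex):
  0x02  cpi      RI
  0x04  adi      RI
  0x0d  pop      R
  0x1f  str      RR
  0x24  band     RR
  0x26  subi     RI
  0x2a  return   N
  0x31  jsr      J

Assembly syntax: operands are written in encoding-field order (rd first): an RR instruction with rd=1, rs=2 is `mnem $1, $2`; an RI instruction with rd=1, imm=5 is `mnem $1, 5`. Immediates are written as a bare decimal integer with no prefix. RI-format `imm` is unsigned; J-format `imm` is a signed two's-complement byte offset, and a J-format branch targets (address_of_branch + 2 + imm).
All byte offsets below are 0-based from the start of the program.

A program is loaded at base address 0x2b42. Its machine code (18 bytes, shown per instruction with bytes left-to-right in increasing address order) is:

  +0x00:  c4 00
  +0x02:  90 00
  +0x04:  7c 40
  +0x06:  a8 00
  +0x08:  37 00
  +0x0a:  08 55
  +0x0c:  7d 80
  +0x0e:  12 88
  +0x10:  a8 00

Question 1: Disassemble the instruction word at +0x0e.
+0x0e: 12 88 ⇒ word 0x1288 (big)
  op=0x1288>>10=0x4 ⇒ adi (RI)
  [9:8] rd=2 = $2
  [7:0] imm=136 = 136

adi $2, 136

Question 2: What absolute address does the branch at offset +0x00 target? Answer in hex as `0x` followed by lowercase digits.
off 0x00: read c4 00 as big → 0xc400
  op=0xc400>>10=0x31 ⇒ jsr (J)
  imm@[9:0]=0x0 ⇒ 0
  target = base 0x2b42 + off 0x00 + 2 + imm 0 = 0x2b44

0x2b44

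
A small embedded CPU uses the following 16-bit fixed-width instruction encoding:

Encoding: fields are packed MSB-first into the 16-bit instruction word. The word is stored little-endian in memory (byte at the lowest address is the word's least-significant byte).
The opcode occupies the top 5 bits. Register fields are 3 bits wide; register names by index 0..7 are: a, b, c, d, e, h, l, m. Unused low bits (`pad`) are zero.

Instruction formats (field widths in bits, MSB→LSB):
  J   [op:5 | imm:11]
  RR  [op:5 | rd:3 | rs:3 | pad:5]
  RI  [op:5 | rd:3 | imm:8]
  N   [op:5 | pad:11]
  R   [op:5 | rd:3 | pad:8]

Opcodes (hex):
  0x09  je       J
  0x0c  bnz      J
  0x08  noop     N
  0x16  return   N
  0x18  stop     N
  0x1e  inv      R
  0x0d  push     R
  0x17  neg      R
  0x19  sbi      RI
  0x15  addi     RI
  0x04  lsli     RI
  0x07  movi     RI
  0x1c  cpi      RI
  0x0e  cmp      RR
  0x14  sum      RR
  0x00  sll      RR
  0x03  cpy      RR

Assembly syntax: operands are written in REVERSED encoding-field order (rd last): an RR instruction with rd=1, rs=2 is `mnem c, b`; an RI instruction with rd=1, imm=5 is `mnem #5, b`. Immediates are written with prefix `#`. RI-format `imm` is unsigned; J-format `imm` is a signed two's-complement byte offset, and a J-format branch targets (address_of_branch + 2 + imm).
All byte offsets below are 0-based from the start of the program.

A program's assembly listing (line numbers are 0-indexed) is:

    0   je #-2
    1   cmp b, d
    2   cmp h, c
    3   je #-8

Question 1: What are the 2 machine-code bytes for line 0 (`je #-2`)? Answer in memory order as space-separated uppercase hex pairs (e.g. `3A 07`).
line 0 (je): pack op=0x9:5|imm=-2:11 = 0x4ffe; little→ fe 4f

FE 4F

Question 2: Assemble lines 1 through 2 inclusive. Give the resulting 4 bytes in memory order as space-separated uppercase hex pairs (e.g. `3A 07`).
20 73 A0 72

L1: cmp op=0xe:5|rd=3:3|rs=1:3|pad=0:5 ⇒ 0x7320 ⇒ little 20 73
L2: cmp op=0xe:5|rd=2:3|rs=5:3|pad=0:5 ⇒ 0x72a0 ⇒ little a0 72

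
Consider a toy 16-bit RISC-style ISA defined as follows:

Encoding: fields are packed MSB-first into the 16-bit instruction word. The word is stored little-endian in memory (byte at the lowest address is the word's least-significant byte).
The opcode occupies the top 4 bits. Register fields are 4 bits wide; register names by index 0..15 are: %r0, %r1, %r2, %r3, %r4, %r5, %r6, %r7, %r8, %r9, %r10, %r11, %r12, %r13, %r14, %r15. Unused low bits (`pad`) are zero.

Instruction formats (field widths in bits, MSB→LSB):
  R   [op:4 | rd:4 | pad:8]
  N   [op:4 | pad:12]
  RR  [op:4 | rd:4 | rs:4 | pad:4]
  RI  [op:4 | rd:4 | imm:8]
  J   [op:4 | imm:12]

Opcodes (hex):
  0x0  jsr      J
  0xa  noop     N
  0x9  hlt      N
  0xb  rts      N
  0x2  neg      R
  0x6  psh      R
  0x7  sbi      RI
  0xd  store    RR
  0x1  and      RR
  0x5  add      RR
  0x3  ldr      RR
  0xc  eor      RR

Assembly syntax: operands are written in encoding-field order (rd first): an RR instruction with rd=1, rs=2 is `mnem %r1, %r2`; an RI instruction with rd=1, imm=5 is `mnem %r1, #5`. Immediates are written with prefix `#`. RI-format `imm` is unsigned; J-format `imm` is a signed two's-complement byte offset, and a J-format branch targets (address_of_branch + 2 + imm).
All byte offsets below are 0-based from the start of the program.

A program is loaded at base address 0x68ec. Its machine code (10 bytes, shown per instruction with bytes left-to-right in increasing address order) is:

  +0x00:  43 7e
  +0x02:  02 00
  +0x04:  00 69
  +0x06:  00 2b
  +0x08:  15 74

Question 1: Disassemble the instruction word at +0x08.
off 0x08: read 15 74 as little → 0x7415
  top 4b → 0x7 → sbi [RI]
  rd: (w>>8)&0xf=0x4 → %r4
  imm: (w>>0)&0xff=0x15 → #21

sbi %r4, #21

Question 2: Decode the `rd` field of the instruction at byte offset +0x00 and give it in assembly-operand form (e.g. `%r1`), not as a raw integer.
off 0x00: read 43 7e as little → 0x7e43
  op=0x7e43>>12=0x7 ⇒ sbi (RI)
  [11:8] rd=14 = %r14
  [7:0] imm=67 = #67

%r14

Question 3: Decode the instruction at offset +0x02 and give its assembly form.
@+02  little-endian(02 00) = 0x0002
  top 4b → 0x0 → jsr [J]
  [11:0] imm=2 = #2

jsr #2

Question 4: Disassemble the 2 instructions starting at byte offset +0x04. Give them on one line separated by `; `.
psh %r9; neg %r11

off 0x04: read 00 69 as little → 0x6900
  opcode bits[15:12]=0x6: psh/R
  [11:8] rd=9 = %r9
off 0x06: read 00 2b as little → 0x2b00
  opcode bits[15:12]=0x2: neg/R
  [11:8] rd=11 = %r11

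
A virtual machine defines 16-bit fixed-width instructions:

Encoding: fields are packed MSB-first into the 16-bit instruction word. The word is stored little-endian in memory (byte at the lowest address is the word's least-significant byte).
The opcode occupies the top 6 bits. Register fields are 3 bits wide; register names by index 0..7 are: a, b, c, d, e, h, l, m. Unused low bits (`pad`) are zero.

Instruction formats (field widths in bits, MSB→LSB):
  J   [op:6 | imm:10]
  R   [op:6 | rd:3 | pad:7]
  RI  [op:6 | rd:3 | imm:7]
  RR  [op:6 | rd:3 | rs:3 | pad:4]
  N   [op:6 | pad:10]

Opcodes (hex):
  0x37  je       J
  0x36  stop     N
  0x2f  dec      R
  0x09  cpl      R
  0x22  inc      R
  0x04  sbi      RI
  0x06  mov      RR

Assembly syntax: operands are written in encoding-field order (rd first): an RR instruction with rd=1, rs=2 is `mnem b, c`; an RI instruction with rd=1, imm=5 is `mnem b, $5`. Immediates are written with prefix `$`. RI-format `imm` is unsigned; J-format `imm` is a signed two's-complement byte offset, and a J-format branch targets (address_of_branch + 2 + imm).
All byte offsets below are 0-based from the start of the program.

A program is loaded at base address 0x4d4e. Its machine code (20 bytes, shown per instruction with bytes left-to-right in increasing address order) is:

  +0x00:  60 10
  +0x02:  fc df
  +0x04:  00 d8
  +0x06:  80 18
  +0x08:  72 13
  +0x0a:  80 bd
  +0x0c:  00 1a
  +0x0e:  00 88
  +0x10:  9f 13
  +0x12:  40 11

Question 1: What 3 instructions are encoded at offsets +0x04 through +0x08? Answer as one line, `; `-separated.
stop; mov b, a; sbi l, $114

+0x04: 00 d8 ⇒ word 0xd800 (little)
  top 6b → 0x36 → stop [N]
+0x06: 80 18 ⇒ word 0x1880 (little)
  top 6b → 0x6 → mov [RR]
  [9:7] rd=1 = b
  [6:4] rs=0 = a
+0x08: 72 13 ⇒ word 0x1372 (little)
  top 6b → 0x4 → sbi [RI]
  [9:7] rd=6 = l
  [6:0] imm=114 = $114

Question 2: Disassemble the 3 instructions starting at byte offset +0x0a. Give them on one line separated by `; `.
dec d; mov e, a; inc a

+0x0a: 80 bd ⇒ word 0xbd80 (little)
  op=0xbd80>>10=0x2f ⇒ dec (R)
  rd@[9:7]=0x3 ⇒ d
+0x0c: 00 1a ⇒ word 0x1a00 (little)
  op=0x1a00>>10=0x6 ⇒ mov (RR)
  rd@[9:7]=0x4 ⇒ e
  rs@[6:4]=0x0 ⇒ a
+0x0e: 00 88 ⇒ word 0x8800 (little)
  op=0x8800>>10=0x22 ⇒ inc (R)
  rd@[9:7]=0x0 ⇒ a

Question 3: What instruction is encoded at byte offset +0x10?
sbi m, $31

off 0x10: read 9f 13 as little → 0x139f
  top 6b → 0x4 → sbi [RI]
  [9:7] rd=7 = m
  [6:0] imm=31 = $31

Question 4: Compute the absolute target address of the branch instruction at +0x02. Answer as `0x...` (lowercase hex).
0x4d4e

@+02  little-endian(fc df) = 0xdffc
  top 6b → 0x37 → je [J]
  imm@[9:0]=0x3fc (s10→-4) ⇒ $-4
  target = base 0x4d4e + off 0x02 + 2 + imm -4 = 0x4d4e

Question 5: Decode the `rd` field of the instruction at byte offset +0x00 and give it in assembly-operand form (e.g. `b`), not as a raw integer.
off 0x00: read 60 10 as little → 0x1060
  op=0x1060>>10=0x4 ⇒ sbi (RI)
  rd@[9:7]=0x0 ⇒ a
  imm@[6:0]=0x60 ⇒ $96

a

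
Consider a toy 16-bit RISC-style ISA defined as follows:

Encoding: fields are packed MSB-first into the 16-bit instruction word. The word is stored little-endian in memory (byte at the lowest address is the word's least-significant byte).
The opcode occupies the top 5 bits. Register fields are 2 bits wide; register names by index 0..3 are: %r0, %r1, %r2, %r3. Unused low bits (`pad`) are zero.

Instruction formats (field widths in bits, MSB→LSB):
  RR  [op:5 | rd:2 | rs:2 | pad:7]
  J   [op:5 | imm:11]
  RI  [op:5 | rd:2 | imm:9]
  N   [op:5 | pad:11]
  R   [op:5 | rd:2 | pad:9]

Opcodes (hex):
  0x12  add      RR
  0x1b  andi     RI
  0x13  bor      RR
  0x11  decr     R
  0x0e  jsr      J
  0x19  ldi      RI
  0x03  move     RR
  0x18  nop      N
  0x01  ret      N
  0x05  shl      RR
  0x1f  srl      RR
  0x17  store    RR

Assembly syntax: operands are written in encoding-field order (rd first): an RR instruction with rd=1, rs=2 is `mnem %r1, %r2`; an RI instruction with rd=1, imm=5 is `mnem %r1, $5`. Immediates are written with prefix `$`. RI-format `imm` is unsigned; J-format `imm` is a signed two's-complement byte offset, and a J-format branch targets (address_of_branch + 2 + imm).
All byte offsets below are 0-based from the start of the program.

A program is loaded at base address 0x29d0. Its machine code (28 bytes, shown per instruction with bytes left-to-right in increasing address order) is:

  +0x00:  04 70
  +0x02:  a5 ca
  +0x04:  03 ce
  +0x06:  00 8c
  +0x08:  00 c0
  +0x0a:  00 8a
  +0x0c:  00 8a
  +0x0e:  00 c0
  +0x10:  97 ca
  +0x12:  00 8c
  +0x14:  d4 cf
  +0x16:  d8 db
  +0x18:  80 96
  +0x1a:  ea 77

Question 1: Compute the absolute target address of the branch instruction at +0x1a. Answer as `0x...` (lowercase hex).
0x29d6

@+1a  little-endian(ea 77) = 0x77ea
  op=0x77ea>>11=0xe ⇒ jsr (J)
  [10:0] imm=2026 (s11→-22) = $-22
  target = base 0x29d0 + off 0x1a + 2 + imm -22 = 0x29d6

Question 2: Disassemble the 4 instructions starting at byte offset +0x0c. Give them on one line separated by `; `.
[0c] 00 8a → 0x8a00
  top 5b → 0x11 → decr [R]
  rd: (w>>9)&0x3=0x1 → %r1
[0e] 00 c0 → 0xc000
  top 5b → 0x18 → nop [N]
[10] 97 ca → 0xca97
  top 5b → 0x19 → ldi [RI]
  rd: (w>>9)&0x3=0x1 → %r1
  imm: (w>>0)&0x1ff=0x97 → $151
[12] 00 8c → 0x8c00
  top 5b → 0x11 → decr [R]
  rd: (w>>9)&0x3=0x2 → %r2

decr %r1; nop; ldi %r1, $151; decr %r2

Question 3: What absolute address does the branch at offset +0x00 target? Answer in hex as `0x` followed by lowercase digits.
@+00  little-endian(04 70) = 0x7004
  top 5b → 0xe → jsr [J]
  imm@[10:0]=0x4 ⇒ $4
  target = base 0x29d0 + off 0x00 + 2 + imm 4 = 0x29d6

0x29d6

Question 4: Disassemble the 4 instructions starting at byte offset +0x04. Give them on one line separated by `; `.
+0x04: 03 ce ⇒ word 0xce03 (little)
  top 5b → 0x19 → ldi [RI]
  rd: (w>>9)&0x3=0x3 → %r3
  imm: (w>>0)&0x1ff=0x3 → $3
+0x06: 00 8c ⇒ word 0x8c00 (little)
  top 5b → 0x11 → decr [R]
  rd: (w>>9)&0x3=0x2 → %r2
+0x08: 00 c0 ⇒ word 0xc000 (little)
  top 5b → 0x18 → nop [N]
+0x0a: 00 8a ⇒ word 0x8a00 (little)
  top 5b → 0x11 → decr [R]
  rd: (w>>9)&0x3=0x1 → %r1

ldi %r3, $3; decr %r2; nop; decr %r1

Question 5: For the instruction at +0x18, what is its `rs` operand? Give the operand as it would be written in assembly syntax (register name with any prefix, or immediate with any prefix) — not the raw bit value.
@+18  little-endian(80 96) = 0x9680
  opcode bits[15:11]=0x12: add/RR
  rd@[10:9]=0x3 ⇒ %r3
  rs@[8:7]=0x1 ⇒ %r1

%r1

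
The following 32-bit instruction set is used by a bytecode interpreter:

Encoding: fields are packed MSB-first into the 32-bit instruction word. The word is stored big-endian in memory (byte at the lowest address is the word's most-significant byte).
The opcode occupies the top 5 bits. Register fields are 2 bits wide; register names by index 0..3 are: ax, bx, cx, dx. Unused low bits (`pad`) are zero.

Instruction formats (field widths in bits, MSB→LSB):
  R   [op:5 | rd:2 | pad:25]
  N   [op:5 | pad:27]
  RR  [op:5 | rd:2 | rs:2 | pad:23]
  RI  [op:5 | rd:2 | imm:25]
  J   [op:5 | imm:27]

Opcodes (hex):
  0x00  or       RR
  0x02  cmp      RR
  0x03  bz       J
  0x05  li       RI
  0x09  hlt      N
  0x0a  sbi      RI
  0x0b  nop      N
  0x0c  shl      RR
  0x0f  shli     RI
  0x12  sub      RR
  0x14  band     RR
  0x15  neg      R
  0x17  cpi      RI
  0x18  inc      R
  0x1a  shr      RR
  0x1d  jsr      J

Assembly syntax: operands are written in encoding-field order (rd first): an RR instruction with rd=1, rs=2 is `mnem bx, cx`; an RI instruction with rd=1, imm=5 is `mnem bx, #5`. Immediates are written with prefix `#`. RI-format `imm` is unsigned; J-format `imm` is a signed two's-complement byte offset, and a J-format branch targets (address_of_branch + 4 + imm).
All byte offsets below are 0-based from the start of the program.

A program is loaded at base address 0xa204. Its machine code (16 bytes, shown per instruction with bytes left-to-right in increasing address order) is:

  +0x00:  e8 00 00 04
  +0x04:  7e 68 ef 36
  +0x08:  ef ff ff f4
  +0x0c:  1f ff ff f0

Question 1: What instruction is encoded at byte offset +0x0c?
bz #-16

off 0x0c: read 1f ff ff f0 as big → 0x1ffffff0
  opcode bits[31:27]=0x3: bz/J
  [26:0] imm=134217712 (s27→-16) = #-16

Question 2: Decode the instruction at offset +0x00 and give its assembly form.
[00] e8 00 00 04 → 0xe8000004
  top 5b → 0x1d → jsr [J]
  imm@[26:0]=0x4 ⇒ #4

jsr #4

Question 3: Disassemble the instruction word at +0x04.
shli dx, #6876982

@+04  big-endian(7e 68 ef 36) = 0x7e68ef36
  opcode bits[31:27]=0xf: shli/RI
  [26:25] rd=3 = dx
  [24:0] imm=6876982 = #6876982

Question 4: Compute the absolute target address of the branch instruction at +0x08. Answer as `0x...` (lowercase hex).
0xa204

@+08  big-endian(ef ff ff f4) = 0xeffffff4
  op=0xeffffff4>>27=0x1d ⇒ jsr (J)
  imm@[26:0]=0x7fffff4 (s27→-12) ⇒ #-12
  target = base 0xa204 + off 0x08 + 4 + imm -12 = 0xa204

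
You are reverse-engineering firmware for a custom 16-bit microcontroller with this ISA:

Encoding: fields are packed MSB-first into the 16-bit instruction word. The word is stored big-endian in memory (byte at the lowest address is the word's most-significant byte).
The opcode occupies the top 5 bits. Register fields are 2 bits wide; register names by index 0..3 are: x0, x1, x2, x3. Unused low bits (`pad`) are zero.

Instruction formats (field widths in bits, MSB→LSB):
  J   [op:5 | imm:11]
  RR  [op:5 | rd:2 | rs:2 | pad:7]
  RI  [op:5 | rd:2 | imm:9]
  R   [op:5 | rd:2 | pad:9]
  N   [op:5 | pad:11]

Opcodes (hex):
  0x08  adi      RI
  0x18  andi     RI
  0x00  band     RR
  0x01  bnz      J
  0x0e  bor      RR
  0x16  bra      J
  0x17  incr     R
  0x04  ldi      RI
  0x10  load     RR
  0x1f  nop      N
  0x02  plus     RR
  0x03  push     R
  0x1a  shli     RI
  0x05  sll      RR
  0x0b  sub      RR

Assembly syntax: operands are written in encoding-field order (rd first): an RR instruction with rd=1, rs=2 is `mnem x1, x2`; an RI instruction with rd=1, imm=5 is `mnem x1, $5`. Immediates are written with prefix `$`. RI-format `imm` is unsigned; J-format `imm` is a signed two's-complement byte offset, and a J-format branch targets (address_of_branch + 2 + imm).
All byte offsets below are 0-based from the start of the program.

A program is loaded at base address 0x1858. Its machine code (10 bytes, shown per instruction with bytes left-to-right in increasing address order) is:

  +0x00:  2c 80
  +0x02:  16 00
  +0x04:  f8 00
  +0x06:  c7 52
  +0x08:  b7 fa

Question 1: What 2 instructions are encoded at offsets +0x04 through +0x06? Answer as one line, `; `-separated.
+0x04: f8 00 ⇒ word 0xf800 (big)
  top 5b → 0x1f → nop [N]
+0x06: c7 52 ⇒ word 0xc752 (big)
  top 5b → 0x18 → andi [RI]
  rd@[10:9]=0x3 ⇒ x3
  imm@[8:0]=0x152 ⇒ $338

nop; andi x3, $338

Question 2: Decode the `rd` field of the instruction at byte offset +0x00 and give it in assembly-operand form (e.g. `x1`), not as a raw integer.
[00] 2c 80 → 0x2c80
  op=0x2c80>>11=0x5 ⇒ sll (RR)
  [10:9] rd=2 = x2
  [8:7] rs=1 = x1

x2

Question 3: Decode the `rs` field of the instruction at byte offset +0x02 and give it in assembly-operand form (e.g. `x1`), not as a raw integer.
x0

off 0x02: read 16 00 as big → 0x1600
  opcode bits[15:11]=0x2: plus/RR
  rd: (w>>9)&0x3=0x3 → x3
  rs: (w>>7)&0x3=0x0 → x0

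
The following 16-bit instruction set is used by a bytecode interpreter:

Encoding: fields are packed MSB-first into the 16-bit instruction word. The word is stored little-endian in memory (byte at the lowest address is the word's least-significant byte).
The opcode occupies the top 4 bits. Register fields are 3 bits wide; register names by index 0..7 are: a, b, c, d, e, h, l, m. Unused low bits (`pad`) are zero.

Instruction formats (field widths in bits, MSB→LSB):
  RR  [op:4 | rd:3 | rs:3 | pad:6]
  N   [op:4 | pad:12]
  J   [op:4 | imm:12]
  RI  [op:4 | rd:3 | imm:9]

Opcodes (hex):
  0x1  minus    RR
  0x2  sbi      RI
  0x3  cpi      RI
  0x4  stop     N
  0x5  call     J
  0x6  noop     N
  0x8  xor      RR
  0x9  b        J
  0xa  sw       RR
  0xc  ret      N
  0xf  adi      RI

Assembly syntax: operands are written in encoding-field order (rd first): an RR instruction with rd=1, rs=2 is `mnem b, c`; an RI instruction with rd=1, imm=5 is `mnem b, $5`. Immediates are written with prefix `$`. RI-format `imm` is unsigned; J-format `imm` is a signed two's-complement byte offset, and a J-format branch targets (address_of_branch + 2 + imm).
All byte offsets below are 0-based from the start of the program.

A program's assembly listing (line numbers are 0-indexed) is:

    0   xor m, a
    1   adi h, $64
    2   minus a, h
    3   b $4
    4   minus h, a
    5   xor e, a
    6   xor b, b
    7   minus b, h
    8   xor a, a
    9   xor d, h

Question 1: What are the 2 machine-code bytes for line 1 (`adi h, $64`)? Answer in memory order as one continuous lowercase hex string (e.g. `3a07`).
40fa

1. adi fields op=0xf:4|rd=5:3|imm=64:9 → word fa40h → 40 fa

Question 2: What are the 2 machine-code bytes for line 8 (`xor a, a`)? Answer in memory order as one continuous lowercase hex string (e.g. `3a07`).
0080

L8: xor op=0x8:4|rd=0:3|rs=0:3|pad=0:6 ⇒ 0x8000 ⇒ little 00 80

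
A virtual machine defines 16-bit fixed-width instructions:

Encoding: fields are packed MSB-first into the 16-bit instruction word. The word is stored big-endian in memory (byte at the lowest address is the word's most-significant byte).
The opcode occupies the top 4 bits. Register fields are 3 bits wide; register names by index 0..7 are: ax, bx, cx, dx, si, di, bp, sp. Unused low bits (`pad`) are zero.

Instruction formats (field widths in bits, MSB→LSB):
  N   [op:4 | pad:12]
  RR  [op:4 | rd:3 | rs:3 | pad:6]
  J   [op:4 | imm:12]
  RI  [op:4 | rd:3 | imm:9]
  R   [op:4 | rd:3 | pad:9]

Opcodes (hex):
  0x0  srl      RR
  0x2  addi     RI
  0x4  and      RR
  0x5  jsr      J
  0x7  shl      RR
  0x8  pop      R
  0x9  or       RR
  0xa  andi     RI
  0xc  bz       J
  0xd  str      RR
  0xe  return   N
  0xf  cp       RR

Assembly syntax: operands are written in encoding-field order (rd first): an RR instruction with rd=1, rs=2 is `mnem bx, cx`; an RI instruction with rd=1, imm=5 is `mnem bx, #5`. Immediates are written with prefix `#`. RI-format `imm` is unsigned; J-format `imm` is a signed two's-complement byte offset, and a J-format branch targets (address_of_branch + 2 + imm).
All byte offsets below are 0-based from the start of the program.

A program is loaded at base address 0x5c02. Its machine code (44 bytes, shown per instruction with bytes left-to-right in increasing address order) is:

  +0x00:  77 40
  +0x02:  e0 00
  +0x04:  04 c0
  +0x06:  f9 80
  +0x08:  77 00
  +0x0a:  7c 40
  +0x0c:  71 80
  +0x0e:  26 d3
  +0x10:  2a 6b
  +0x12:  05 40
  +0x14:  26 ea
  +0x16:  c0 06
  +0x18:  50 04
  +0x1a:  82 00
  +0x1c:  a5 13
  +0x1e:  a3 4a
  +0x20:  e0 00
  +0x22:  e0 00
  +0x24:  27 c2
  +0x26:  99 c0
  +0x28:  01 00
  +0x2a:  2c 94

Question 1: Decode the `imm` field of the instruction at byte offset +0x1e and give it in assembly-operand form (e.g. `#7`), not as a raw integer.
#330

@+1e  big-endian(a3 4a) = 0xa34a
  op=0xa34a>>12=0xa ⇒ andi (RI)
  rd@[11:9]=0x1 ⇒ bx
  imm@[8:0]=0x14a ⇒ #330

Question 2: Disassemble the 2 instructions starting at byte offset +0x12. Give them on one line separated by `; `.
srl cx, di; addi dx, #234

[12] 05 40 → 0x0540
  top 4b → 0x0 → srl [RR]
  rd: (w>>9)&0x7=0x2 → cx
  rs: (w>>6)&0x7=0x5 → di
[14] 26 ea → 0x26ea
  top 4b → 0x2 → addi [RI]
  rd: (w>>9)&0x7=0x3 → dx
  imm: (w>>0)&0x1ff=0xea → #234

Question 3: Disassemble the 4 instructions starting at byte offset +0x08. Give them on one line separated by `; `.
off 0x08: read 77 00 as big → 0x7700
  top 4b → 0x7 → shl [RR]
  [11:9] rd=3 = dx
  [8:6] rs=4 = si
off 0x0a: read 7c 40 as big → 0x7c40
  top 4b → 0x7 → shl [RR]
  [11:9] rd=6 = bp
  [8:6] rs=1 = bx
off 0x0c: read 71 80 as big → 0x7180
  top 4b → 0x7 → shl [RR]
  [11:9] rd=0 = ax
  [8:6] rs=6 = bp
off 0x0e: read 26 d3 as big → 0x26d3
  top 4b → 0x2 → addi [RI]
  [11:9] rd=3 = dx
  [8:0] imm=211 = #211

shl dx, si; shl bp, bx; shl ax, bp; addi dx, #211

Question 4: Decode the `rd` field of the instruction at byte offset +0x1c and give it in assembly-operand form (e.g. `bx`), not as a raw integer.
@+1c  big-endian(a5 13) = 0xa513
  opcode bits[15:12]=0xa: andi/RI
  [11:9] rd=2 = cx
  [8:0] imm=275 = #275

cx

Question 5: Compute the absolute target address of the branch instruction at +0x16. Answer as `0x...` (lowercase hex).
off 0x16: read c0 06 as big → 0xc006
  top 4b → 0xc → bz [J]
  imm: (w>>0)&0xfff=0x6 → #6
  target = base 0x5c02 + off 0x16 + 2 + imm 6 = 0x5c20

0x5c20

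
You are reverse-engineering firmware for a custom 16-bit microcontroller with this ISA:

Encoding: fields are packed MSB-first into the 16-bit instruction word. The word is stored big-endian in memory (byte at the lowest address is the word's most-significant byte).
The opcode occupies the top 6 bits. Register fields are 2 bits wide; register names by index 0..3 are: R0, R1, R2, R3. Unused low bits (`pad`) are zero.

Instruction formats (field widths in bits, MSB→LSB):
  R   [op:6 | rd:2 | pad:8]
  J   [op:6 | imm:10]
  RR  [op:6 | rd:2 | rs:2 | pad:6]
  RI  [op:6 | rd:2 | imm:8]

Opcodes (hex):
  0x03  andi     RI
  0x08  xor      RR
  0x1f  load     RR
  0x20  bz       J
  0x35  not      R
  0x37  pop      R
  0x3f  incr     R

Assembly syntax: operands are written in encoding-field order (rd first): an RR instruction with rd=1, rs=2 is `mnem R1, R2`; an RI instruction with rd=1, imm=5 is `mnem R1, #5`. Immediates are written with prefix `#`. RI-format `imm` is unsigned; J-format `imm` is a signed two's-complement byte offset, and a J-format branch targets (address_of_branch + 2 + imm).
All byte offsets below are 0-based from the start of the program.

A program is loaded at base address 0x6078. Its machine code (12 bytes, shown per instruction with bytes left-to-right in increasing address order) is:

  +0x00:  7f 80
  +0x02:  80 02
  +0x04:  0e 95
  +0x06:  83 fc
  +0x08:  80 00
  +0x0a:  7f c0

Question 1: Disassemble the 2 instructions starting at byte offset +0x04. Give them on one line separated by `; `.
andi R2, #149; bz #-4

@+04  big-endian(0e 95) = 0x0e95
  top 6b → 0x3 → andi [RI]
  [9:8] rd=2 = R2
  [7:0] imm=149 = #149
@+06  big-endian(83 fc) = 0x83fc
  top 6b → 0x20 → bz [J]
  [9:0] imm=1020 (s10→-4) = #-4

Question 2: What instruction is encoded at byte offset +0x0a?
load R3, R3

[0a] 7f c0 → 0x7fc0
  opcode bits[15:10]=0x1f: load/RR
  [9:8] rd=3 = R3
  [7:6] rs=3 = R3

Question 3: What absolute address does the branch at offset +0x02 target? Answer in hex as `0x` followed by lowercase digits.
+0x02: 80 02 ⇒ word 0x8002 (big)
  opcode bits[15:10]=0x20: bz/J
  imm: (w>>0)&0x3ff=0x2 → #2
  target = base 0x6078 + off 0x02 + 2 + imm 2 = 0x607e

0x607e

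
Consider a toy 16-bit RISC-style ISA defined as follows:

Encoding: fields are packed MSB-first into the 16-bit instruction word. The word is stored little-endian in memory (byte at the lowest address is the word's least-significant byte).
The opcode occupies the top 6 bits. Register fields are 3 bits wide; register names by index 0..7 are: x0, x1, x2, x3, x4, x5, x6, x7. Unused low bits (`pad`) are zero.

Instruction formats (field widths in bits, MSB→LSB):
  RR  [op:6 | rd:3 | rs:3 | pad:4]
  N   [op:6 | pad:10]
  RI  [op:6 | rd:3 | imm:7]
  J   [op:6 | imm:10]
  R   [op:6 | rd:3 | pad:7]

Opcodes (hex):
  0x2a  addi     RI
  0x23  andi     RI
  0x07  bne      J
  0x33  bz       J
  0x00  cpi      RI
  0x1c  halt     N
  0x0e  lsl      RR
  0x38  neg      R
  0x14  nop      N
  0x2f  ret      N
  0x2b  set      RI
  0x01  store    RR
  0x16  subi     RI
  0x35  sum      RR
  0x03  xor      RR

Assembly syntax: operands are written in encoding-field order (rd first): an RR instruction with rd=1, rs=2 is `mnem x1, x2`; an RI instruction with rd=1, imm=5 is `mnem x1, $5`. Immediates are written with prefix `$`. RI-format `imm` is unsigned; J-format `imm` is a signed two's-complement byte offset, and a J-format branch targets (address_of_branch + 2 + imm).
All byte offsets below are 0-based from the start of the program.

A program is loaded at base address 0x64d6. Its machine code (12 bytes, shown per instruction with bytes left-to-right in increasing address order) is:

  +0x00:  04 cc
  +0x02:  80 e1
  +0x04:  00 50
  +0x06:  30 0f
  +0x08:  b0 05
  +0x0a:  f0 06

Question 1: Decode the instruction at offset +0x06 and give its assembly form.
+0x06: 30 0f ⇒ word 0x0f30 (little)
  op=0x0f30>>10=0x3 ⇒ xor (RR)
  rd: (w>>7)&0x7=0x6 → x6
  rs: (w>>4)&0x7=0x3 → x3

xor x6, x3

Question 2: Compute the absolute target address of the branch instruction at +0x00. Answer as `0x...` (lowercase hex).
0x64dc

[00] 04 cc → 0xcc04
  opcode bits[15:10]=0x33: bz/J
  [9:0] imm=4 = $4
  target = base 0x64d6 + off 0x00 + 2 + imm 4 = 0x64dc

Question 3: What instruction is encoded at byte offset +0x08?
off 0x08: read b0 05 as little → 0x05b0
  op=0x05b0>>10=0x1 ⇒ store (RR)
  rd@[9:7]=0x3 ⇒ x3
  rs@[6:4]=0x3 ⇒ x3

store x3, x3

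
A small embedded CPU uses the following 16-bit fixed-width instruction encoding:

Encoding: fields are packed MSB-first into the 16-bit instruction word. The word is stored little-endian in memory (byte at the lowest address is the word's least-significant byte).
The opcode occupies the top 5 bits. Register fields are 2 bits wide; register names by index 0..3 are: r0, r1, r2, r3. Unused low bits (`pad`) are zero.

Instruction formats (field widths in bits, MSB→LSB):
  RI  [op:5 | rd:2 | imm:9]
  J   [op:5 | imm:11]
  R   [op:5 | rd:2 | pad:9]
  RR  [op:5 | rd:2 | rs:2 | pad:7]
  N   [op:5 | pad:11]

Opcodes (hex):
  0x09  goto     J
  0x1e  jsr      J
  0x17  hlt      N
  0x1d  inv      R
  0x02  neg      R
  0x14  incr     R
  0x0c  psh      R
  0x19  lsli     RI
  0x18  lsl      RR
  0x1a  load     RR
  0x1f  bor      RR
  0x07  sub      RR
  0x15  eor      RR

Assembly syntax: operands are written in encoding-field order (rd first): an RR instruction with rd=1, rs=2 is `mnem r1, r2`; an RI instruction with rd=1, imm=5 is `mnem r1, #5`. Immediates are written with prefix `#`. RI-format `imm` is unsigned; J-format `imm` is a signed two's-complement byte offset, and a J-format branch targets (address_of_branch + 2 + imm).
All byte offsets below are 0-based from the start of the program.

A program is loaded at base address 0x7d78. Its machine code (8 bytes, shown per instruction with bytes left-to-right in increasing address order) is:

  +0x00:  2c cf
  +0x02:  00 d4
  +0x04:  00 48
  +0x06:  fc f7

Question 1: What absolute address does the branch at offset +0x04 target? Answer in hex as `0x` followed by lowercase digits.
+0x04: 00 48 ⇒ word 0x4800 (little)
  top 5b → 0x9 → goto [J]
  imm: (w>>0)&0x7ff=0x0 → #0
  target = base 0x7d78 + off 0x04 + 2 + imm 0 = 0x7d7e

0x7d7e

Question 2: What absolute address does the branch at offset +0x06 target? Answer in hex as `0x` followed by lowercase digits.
+0x06: fc f7 ⇒ word 0xf7fc (little)
  op=0xf7fc>>11=0x1e ⇒ jsr (J)
  imm: (w>>0)&0x7ff=0x7fc (s11→-4) → #-4
  target = base 0x7d78 + off 0x06 + 2 + imm -4 = 0x7d7c

0x7d7c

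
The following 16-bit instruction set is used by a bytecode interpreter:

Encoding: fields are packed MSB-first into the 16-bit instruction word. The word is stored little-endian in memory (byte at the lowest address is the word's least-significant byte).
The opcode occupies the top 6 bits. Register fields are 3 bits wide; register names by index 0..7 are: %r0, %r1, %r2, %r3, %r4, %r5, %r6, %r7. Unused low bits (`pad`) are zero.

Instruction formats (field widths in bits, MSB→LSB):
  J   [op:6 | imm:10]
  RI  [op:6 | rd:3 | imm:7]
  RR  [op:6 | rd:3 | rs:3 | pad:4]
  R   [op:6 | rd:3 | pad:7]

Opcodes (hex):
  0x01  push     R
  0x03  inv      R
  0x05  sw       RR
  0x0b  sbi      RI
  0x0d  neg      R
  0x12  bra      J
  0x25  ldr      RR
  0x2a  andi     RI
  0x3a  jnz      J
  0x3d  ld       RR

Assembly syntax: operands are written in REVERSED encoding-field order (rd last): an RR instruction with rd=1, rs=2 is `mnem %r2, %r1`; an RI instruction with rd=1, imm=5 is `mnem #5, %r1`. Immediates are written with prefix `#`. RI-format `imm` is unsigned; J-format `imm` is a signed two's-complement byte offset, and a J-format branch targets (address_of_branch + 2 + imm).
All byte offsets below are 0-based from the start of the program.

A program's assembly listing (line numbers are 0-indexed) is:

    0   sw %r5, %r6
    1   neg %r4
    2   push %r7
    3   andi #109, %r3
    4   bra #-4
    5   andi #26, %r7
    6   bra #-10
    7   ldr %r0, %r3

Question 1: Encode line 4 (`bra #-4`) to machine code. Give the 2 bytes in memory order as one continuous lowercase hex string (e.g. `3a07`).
fc4b

L4: bra op=0x12:6|imm=-4:10 ⇒ 0x4bfc ⇒ little fc 4b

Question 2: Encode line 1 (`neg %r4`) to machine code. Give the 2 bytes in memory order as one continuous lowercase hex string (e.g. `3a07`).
L1: neg op=0xd:6|rd=4:3|pad=0:7 ⇒ 0x3600 ⇒ little 00 36

0036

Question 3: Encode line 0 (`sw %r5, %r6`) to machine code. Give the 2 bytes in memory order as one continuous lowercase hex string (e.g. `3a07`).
5017

line 0 (sw): pack op=0x5:6|rd=6:3|rs=5:3|pad=0:4 = 0x1750; little→ 50 17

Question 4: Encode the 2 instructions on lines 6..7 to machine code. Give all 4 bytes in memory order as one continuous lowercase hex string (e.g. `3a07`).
f64b8095

line 6 (bra): pack op=0x12:6|imm=-10:10 = 0x4bf6; little→ f6 4b
line 7 (ldr): pack op=0x25:6|rd=3:3|rs=0:3|pad=0:4 = 0x9580; little→ 80 95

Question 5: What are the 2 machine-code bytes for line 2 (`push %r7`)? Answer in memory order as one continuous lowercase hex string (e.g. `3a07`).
2. push fields op=0x1:6|rd=7:3|pad=0:7 → word 0780h → 80 07

8007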